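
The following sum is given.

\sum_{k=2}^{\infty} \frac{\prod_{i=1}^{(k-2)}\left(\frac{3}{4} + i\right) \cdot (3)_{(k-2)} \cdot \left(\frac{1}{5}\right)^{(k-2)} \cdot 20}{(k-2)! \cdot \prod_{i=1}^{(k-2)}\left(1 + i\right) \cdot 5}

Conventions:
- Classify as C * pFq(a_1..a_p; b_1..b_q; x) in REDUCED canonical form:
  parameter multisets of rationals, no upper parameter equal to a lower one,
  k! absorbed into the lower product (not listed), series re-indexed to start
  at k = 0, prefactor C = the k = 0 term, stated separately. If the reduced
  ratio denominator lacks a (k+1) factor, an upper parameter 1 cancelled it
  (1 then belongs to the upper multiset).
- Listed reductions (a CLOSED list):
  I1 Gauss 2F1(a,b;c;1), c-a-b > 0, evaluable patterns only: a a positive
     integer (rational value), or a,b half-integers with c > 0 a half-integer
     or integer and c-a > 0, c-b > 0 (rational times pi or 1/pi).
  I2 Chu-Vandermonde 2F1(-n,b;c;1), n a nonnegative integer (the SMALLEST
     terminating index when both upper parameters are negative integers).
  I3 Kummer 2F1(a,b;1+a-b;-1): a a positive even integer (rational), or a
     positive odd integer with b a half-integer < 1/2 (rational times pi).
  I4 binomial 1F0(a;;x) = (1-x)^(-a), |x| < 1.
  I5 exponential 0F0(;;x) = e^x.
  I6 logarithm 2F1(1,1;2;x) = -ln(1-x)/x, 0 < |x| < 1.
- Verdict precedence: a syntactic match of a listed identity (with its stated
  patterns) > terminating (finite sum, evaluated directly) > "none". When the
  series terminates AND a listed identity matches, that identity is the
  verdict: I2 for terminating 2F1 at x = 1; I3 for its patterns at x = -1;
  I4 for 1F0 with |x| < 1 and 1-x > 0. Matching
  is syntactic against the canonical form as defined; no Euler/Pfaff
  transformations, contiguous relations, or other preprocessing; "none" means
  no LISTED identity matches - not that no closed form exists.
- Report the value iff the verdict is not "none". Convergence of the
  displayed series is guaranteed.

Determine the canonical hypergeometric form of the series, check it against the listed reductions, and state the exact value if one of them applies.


Canonical form: C = 4 times 2F1 with upper {\frac{7}{4}, 3}, lower {2}, x = \frac{1}{5}. Verdict: none (x = \frac{1}{5}): each listed identity misses the multisets {\frac{7}{4}, 3} ; {2}.

Key observation: with t_0 = 4, the constant factors (prefactor 4) combine into one prefactor.
Ratio: r(k) = \frac{1}{5} * (k+\frac{7}{4}) (k+3) / [(k+2) (k+1)] ; factor over Q: parameters, x = \frac{1}{5}, and C = 4.


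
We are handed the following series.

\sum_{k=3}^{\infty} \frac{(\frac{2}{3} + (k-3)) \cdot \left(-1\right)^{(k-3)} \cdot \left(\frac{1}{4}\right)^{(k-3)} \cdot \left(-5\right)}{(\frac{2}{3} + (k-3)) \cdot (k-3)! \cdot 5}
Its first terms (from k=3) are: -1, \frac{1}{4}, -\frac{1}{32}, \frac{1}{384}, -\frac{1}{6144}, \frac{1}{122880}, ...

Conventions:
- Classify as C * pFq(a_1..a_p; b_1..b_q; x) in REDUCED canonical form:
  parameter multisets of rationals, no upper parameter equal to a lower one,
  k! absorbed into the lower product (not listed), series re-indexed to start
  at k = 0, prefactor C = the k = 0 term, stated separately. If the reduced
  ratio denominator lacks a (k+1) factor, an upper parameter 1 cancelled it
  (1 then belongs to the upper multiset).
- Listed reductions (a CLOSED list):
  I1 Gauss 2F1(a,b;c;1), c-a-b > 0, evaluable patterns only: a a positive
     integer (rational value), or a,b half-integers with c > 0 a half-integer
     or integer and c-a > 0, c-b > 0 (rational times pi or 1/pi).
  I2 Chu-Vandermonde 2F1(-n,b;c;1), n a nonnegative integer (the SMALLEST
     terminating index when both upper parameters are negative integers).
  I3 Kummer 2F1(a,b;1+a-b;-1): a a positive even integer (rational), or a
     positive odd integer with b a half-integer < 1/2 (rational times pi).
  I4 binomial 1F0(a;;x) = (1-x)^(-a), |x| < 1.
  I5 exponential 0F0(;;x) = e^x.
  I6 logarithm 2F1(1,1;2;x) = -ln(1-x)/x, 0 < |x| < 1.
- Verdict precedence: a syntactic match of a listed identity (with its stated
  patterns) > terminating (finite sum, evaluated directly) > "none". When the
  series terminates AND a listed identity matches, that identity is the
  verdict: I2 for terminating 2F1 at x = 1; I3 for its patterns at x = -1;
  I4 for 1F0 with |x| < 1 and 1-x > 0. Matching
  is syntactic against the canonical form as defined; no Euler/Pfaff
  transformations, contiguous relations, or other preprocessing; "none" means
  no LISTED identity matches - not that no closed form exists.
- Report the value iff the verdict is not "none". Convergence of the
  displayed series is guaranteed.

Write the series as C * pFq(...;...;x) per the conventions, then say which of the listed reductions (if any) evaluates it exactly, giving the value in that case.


x = -\frac{1}{4} here; the reduced form reads 0F0, upper {-}, lower {-}, C = -1. Verdict: the I5 exponential reduction matches (the 0F0 exponential series at x = -\frac{1}{4}). Exact value: \left(-1\right) \cdot e^{-\frac{1}{4}}.

The tell: from the first term -1: the (-1)^k factor (C = -1) folds into the argument's sign.
Step ratio: r(k) = -\frac{1}{4} * 1 / [(k+1)] - rational in k. x = -\frac{1}{4}; t_0 = -1; negate the roots.


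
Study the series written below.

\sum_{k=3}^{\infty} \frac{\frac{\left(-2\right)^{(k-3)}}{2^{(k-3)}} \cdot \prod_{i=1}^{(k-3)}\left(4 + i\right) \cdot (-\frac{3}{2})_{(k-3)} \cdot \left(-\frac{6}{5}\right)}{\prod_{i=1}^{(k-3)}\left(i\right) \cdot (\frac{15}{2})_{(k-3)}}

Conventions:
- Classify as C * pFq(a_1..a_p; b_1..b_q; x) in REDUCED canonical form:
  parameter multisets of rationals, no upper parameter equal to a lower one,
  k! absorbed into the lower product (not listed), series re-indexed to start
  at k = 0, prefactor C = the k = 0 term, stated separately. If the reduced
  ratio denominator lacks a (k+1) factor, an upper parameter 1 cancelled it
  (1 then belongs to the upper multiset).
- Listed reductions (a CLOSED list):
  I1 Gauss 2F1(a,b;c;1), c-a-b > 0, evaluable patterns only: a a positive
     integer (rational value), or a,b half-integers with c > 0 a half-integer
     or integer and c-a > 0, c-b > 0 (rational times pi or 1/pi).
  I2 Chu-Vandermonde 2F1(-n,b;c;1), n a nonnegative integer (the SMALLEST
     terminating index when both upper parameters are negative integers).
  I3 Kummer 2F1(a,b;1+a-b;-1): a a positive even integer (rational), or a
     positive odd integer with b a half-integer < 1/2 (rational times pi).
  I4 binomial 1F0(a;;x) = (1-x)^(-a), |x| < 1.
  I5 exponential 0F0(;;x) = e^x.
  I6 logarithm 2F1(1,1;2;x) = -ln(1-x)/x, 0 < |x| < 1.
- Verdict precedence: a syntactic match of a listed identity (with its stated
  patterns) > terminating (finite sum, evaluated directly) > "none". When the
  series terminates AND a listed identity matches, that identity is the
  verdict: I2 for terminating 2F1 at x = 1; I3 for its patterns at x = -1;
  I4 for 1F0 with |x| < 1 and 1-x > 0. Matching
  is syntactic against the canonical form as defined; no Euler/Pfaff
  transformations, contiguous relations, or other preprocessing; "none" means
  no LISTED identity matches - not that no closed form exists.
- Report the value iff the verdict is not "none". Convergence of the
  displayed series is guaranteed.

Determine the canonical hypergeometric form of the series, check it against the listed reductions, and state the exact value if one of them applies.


Prefactor -\frac{6}{5}, argument -1: 2F1 with upper {-\frac{3}{2}, 5} over lower {\frac{15}{2}}. Verdict: the Kummer evaluation I3 matches (x = -1; c = \frac{15}{2} equals 1+a-b for upper {-\frac{3}{2}, 5}: listed pattern). Value: \left(-\frac{27027}{32768}\right) \cdot \pi.

First insight: x = -1 and the running product (C = -6/5, x = -1) telescopes to a rising factorial.
Consecutive-term ratio: r(k) = -1 * (k-\frac{3}{2}) (k+5) / [(k+\frac{15}{2}) (k+1)] - rational in k. x = -1; t_0 = -\frac{6}{5}; negate the roots.


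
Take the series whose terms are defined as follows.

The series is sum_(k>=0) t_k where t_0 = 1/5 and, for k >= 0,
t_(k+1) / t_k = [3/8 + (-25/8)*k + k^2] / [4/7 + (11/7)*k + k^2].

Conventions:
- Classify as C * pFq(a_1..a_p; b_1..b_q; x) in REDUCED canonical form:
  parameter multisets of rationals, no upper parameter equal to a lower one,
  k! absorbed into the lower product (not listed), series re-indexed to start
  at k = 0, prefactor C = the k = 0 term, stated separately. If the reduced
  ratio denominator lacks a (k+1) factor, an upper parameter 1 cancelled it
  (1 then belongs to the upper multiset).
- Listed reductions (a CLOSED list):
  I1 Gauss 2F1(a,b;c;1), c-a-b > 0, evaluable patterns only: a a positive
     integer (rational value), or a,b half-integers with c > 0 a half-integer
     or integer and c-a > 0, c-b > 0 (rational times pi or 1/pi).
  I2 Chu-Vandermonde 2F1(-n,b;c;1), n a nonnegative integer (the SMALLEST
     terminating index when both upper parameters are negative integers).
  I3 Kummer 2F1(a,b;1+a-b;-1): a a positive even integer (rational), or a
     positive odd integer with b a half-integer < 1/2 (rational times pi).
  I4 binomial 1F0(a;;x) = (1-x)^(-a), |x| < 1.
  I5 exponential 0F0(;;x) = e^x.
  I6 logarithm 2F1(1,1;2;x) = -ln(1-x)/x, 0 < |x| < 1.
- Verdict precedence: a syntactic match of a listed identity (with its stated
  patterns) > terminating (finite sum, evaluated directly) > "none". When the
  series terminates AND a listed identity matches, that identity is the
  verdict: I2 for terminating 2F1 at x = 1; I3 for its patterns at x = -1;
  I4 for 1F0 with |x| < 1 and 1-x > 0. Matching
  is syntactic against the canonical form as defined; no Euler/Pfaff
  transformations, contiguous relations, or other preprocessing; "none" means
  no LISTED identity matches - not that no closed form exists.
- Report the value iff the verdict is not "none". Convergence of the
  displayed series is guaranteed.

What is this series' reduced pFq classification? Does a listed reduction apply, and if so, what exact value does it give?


At argument 1: a 2F1 with upper {-3, -1/8}, lower {4/7}, scaled by C = 1/5. Verdict at x = 1: the Chu-Vandermonde identity I2 matches (terminating 2F1 at x = 1 with n = 3, b = -1/8, c = 4/7). Sum: 37297/135168.

Key step: t_0 = 1/5 here, and the expanded ratio factors over Q; C = 1/5, roots give parameters.
Step ratio: r(k) = 1 * (k-3) (k-1/8) / [(k+4/7) (k+1)] ; factor over Q: parameters, x = 1, and C = 1/5.


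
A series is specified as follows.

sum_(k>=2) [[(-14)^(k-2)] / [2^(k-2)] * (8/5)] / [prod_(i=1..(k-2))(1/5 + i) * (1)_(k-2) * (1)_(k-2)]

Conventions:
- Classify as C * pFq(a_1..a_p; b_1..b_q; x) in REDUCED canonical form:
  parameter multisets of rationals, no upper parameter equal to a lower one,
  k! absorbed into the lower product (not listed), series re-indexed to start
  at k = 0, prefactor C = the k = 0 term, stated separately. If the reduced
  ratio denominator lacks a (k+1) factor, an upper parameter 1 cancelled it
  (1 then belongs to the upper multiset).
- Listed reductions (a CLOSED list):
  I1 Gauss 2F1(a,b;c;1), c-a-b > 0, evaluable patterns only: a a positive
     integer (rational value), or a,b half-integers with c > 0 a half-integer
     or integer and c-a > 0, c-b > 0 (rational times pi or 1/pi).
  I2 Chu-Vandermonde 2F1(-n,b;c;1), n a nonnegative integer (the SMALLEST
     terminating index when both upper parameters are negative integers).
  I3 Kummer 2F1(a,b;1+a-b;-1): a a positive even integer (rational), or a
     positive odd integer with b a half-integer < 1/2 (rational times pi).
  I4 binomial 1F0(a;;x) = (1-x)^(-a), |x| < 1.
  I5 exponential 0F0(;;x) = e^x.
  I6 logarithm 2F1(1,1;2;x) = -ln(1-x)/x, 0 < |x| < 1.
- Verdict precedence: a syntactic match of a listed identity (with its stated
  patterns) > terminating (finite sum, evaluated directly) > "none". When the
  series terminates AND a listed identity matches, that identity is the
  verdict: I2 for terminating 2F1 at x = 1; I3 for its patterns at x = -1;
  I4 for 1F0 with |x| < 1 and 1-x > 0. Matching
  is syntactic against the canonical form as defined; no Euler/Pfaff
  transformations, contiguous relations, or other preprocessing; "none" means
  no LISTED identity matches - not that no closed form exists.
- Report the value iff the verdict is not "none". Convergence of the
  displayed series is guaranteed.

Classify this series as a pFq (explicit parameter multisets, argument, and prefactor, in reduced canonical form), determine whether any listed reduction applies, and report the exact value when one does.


Reduced: x = -7, 0F2, upper = {-}, lower = {1, 6/5}, C = 8/5. Verdict: none. A 0F2 with upper {-} fits none of I1-I6 at x = -7; the sum runs forever.

First insight: with t_0 = 8/5, the lower running product (C = 8/5, x = -7) is a rising factorial.
Step ratio: r(k) = (-7) * 1 / [(k+1) (k+6/5) (k+1)] - rational; roots negated = parameters, x = (-7), C = 8/5.


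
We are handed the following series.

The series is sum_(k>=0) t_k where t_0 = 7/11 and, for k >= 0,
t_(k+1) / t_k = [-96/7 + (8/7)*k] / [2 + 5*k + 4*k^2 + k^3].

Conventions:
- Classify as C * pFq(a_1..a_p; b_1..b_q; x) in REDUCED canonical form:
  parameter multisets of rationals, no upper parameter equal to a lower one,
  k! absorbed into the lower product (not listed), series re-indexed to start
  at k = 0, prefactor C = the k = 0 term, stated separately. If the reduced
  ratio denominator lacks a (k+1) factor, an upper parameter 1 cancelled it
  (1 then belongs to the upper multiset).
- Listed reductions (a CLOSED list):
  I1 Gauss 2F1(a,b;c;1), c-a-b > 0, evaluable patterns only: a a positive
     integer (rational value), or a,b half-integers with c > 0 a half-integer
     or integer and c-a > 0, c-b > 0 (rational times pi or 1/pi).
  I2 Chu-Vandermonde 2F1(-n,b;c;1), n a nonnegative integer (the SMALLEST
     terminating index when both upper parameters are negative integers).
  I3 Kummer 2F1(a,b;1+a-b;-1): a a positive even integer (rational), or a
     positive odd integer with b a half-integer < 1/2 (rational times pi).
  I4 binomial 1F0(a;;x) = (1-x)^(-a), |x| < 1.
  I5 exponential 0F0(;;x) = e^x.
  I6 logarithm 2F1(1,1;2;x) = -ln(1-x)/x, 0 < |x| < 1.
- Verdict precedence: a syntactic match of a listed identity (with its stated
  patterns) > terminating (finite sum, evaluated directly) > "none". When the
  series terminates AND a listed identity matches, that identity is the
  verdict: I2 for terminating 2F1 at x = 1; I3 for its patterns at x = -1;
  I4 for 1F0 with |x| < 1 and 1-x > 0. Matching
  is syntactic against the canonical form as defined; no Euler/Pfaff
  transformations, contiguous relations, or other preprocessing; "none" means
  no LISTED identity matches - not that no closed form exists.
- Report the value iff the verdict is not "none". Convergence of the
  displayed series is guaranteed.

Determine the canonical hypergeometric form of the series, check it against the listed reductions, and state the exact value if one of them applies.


Key observation: x = (8/7) and the expanded ratio factors over Q; C = 7/11, roots give parameters.
Consecutive-term ratio: r(k) = (8/7) * (k-12) / [(k+1) (k+2) (k+1)] - rational in k. x = (8/7); t_0 = 7/11; negate the roots.

With C = 7/11: the canonical form is 1F2(-12; 1, 2; 8/7). Verdict: terminating. With -12 upstairs the series is a 13-term polynomial sum; evaluated term by term. Value: -5339739434384261502247/12374238666759185341125.


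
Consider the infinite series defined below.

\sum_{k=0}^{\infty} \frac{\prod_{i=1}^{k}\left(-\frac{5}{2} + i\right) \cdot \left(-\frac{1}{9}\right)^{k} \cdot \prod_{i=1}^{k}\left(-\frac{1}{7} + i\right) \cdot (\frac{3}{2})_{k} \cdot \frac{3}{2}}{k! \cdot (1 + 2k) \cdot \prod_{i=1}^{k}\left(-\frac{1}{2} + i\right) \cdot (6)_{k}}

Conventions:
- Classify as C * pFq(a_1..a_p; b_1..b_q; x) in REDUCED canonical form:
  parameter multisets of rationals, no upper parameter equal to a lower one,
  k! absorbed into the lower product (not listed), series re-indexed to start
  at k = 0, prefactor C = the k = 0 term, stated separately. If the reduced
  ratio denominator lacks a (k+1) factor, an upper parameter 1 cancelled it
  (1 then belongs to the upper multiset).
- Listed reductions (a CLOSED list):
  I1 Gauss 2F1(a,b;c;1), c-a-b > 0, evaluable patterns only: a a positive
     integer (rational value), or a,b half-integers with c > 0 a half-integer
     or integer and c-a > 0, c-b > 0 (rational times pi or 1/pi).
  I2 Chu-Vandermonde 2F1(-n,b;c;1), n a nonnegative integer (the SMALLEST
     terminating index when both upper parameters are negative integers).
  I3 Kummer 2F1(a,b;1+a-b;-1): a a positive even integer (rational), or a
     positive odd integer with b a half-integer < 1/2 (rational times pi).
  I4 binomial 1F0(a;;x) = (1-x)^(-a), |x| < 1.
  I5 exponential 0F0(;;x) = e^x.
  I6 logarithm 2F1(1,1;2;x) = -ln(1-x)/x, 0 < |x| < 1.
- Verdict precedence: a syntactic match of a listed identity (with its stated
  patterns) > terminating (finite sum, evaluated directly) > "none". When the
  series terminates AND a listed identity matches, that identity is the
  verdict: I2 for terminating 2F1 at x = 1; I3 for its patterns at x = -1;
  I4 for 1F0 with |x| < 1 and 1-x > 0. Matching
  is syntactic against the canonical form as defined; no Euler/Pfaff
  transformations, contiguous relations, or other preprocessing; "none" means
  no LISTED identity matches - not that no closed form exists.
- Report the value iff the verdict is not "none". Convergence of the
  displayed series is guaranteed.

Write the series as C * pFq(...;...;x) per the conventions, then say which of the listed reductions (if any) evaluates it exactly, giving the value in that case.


The tell: x = -\frac{1}{9} and the lower (2k+1) factor (C = 3/2, x = -1/9) shifts a half-integer Pochhammer.
Ratio: r(k) = -\frac{1}{9} * (k-\frac{3}{2}) (k+\frac{6}{7}) / [(k+6) (k+1)] - rational; roots negated = parameters, x = -\frac{1}{9}, C = \frac{3}{2}.

Prefactor \frac{3}{2}, argument -\frac{1}{9}: 2F1 with upper {-\frac{3}{2}, \frac{6}{7}} over lower {6}. Verdict: no listed reduction: x = -\frac{1}{9} and upper {-\frac{3}{2}, \frac{6}{7}} fail every I1-I6 pattern.


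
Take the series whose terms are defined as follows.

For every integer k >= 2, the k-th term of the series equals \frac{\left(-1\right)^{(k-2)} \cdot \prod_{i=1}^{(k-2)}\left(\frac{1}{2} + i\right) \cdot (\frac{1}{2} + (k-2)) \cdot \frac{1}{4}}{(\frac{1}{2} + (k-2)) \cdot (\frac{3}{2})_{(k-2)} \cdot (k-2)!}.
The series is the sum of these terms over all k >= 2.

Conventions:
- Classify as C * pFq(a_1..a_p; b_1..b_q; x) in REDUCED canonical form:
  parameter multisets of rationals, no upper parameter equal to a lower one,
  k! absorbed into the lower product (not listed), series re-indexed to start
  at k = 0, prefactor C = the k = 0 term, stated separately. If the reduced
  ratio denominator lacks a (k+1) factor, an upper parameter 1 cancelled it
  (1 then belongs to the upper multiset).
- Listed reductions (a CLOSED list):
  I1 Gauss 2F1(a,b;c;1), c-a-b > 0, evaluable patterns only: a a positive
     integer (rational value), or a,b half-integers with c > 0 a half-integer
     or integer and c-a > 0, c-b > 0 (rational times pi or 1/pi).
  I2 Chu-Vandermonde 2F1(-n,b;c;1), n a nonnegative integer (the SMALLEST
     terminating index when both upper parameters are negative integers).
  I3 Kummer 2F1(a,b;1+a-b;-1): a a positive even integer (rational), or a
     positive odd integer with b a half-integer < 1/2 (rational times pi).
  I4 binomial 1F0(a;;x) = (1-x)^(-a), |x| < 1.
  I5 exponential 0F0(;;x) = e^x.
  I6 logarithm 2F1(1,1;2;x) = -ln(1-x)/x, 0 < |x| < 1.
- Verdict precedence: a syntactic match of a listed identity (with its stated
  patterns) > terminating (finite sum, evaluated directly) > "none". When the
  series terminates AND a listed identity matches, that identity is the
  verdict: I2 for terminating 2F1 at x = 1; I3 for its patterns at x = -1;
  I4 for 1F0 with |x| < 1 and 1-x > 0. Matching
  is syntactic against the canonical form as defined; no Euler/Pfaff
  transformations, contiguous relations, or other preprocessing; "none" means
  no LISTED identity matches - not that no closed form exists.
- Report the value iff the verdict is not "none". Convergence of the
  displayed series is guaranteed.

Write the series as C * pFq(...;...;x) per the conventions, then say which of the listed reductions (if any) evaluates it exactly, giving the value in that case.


This is \frac{1}{4} * 0F0(-; -; -1) in reduced canonical form. Verdict at x = -1: the I5 exponential reduction matches (the 0F0 exponential series at x = -1). Hence: \frac{1}{4} \cdot e^{-1}.

The tell: from the first term \frac{1}{4}: the factor k + 1/2 cancels (top and bottom), leaving C = 1/4.
Consecutive-term ratio: r(k) = -1 * 1 / [(k+1)] ; factor over Q: parameters, x = -1, and C = \frac{1}{4}.


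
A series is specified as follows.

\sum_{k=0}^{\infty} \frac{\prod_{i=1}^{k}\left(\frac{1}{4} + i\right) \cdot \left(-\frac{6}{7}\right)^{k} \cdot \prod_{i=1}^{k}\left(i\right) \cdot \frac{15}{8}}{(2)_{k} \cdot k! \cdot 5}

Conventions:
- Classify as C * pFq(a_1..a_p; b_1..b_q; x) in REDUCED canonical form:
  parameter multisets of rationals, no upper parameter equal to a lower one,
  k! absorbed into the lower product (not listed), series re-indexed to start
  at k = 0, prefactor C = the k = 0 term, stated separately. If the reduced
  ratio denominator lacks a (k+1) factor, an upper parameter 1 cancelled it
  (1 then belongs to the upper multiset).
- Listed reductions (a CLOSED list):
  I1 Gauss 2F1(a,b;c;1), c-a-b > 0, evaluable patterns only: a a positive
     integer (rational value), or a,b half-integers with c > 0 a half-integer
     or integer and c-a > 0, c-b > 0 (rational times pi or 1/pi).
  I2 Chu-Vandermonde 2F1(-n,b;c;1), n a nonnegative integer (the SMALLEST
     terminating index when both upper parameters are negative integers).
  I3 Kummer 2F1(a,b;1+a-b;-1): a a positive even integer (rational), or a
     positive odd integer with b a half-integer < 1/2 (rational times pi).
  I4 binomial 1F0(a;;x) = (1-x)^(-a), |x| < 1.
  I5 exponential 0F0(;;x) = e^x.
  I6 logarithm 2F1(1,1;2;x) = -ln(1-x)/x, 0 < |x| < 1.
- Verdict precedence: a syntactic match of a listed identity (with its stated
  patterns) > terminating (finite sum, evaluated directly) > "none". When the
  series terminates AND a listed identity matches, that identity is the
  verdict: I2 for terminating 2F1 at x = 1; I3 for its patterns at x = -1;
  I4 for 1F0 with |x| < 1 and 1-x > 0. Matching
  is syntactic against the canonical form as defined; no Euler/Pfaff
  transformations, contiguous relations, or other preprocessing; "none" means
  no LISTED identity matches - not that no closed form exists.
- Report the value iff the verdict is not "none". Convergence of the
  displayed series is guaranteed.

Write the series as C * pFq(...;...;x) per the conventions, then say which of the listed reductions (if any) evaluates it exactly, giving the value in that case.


The series (x = -\frac{6}{7}) is 2F1: upper {1, \frac{5}{4}}, lower {2}, prefactor \frac{3}{8}. Verdict: none here - no I1-I6 shape fits x = -\frac{6}{7} with lower {2}.

Key observation: from the first term \frac{3}{8}: the running product (C = 3/8) telescopes to a rising factorial.
Ratio: r(k) = -\frac{6}{7} * (k+1) (k+\frac{5}{4}) / [(k+2) (k+1)] - poly over poly, x = -\frac{6}{7} from leading terms; C = \frac{3}{8} at k = 0.


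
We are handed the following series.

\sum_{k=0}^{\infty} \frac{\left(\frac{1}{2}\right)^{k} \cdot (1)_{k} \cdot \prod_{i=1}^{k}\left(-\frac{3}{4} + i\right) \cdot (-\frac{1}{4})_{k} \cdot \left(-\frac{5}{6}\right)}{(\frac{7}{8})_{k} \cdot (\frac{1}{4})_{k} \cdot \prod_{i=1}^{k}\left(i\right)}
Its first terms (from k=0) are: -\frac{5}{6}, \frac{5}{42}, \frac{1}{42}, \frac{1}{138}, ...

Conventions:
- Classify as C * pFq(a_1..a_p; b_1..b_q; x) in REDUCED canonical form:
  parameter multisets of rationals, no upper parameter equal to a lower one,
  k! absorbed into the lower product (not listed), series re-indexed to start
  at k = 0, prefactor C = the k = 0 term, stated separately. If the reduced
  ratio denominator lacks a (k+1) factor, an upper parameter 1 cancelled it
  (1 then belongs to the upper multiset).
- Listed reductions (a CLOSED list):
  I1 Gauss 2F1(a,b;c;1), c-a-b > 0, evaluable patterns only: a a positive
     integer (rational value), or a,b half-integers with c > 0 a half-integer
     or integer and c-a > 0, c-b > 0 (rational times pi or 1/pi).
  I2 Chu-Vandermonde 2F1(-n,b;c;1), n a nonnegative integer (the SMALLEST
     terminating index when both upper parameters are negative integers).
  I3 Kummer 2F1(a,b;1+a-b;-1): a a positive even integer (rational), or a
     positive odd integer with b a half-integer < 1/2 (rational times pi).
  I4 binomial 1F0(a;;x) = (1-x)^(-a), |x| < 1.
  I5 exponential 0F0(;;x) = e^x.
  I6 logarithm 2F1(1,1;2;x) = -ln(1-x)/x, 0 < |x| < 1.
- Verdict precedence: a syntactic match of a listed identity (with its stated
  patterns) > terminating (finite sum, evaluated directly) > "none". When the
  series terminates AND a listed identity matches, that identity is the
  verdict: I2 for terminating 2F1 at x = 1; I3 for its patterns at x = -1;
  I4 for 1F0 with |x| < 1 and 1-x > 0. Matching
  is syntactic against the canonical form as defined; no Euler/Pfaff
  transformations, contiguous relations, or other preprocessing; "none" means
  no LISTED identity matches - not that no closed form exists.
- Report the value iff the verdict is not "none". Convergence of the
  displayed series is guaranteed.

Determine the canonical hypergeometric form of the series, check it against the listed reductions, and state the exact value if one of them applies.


Key observation: x = \frac{1}{2} and the product of the first k integers (prefactor -5/6) is k!.
Consecutive-term ratio: r(k) = \frac{1}{2} * (k-\frac{1}{4}) (k+1) / [(k+\frac{7}{8}) (k+1)] - rational in k. x = \frac{1}{2}; t_0 = -\frac{5}{6}; negate the roots.

This is -\frac{5}{6} * 2F1(-\frac{1}{4}, 1; \frac{7}{8}; \frac{1}{2}) in reduced canonical form. Verdict: none - this 2F1 at x = \frac{1}{2} matches no listed pattern, and upper {-\frac{1}{4}, 1} holds no stopper.


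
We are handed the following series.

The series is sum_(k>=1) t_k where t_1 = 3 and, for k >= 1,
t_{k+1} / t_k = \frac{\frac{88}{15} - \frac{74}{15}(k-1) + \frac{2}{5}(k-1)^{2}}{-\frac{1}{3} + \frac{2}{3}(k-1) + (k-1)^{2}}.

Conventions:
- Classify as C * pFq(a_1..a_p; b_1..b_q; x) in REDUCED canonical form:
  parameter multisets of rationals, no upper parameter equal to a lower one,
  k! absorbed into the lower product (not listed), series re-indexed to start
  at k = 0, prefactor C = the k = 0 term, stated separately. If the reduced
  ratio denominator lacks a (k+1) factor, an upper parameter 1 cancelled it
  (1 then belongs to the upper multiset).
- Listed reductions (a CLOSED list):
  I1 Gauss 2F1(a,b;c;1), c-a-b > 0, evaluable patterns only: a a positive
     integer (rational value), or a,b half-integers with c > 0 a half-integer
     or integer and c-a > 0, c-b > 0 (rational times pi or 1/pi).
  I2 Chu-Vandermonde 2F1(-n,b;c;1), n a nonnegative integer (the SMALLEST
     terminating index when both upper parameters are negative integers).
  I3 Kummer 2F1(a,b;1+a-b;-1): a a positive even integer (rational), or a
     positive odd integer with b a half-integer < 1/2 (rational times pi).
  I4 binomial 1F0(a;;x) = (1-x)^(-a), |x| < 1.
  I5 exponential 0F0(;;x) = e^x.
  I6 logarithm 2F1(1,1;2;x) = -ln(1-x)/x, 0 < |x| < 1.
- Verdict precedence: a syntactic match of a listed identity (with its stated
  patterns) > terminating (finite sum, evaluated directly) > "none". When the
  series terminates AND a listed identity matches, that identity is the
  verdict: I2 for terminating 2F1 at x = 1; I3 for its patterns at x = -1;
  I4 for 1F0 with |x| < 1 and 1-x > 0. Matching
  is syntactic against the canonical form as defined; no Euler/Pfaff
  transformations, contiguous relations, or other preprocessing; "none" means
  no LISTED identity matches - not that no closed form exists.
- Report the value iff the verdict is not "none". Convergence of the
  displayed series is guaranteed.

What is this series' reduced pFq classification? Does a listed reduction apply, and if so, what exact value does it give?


This is 3 * 2F1(-11, -\frac{4}{3}; -\frac{1}{3}; \frac{2}{5}) in reduced canonical form. Verdict: terminating - no listed pattern fits, but -11 in the upper list cuts the series at k = 11; direct evaluation. Its exact value is -\frac{619464086733447}{7197607421875}.

Key observation: from the first term 3: factor the ratio over Q (prefactor 3): negated roots = parameters.
Adjacent-term ratio: r(k) = \frac{2}{5} * (k-11) (k-\frac{4}{3}) / [(k-\frac{1}{3}) (k+1)] - rational in k. x = \frac{2}{5}; t_0 = 3; negate the roots.


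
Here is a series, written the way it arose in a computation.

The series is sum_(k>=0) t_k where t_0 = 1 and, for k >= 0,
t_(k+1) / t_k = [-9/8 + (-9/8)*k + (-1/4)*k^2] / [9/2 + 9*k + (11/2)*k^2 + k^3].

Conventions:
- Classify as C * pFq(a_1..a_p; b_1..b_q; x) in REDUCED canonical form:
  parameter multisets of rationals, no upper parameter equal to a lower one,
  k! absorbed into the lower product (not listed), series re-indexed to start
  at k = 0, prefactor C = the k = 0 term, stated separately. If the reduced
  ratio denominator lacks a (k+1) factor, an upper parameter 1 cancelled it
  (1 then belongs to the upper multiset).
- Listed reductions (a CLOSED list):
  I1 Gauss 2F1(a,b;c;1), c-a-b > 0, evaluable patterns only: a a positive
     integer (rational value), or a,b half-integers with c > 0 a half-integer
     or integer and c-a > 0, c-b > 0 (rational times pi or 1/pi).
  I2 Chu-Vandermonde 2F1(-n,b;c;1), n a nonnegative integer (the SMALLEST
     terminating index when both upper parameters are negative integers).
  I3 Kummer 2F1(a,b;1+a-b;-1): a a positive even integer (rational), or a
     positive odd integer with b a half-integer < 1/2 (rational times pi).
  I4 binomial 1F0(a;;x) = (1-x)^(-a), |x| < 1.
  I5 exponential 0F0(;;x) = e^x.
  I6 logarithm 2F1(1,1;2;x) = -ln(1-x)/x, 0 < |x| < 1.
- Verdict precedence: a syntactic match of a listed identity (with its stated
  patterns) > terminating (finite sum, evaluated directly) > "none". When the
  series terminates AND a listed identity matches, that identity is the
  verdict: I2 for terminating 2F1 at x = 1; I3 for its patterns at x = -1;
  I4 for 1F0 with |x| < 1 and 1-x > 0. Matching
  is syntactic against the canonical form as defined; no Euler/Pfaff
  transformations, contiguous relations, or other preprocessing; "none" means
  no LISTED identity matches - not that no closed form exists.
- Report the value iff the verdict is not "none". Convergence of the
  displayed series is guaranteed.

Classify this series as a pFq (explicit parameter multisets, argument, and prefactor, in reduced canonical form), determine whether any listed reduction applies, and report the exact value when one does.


Classification (C = 1): 0F0 with upper {-}, lower {-}, argument x = -1/4. Verdict: the I5 exponential reduction matches (the 0F0 exponential series at x = -1/4). Sum: e^(-1/4).

The tell: from the first term 1: the parameter 3 appears in both the upper and lower lists and cancels (alongside the other common factor).
Adjacent-term ratio: r(k) = (-1/4) * 1 / [(k+1)] - rational; roots negated = parameters, x = (-1/4), C = 1.


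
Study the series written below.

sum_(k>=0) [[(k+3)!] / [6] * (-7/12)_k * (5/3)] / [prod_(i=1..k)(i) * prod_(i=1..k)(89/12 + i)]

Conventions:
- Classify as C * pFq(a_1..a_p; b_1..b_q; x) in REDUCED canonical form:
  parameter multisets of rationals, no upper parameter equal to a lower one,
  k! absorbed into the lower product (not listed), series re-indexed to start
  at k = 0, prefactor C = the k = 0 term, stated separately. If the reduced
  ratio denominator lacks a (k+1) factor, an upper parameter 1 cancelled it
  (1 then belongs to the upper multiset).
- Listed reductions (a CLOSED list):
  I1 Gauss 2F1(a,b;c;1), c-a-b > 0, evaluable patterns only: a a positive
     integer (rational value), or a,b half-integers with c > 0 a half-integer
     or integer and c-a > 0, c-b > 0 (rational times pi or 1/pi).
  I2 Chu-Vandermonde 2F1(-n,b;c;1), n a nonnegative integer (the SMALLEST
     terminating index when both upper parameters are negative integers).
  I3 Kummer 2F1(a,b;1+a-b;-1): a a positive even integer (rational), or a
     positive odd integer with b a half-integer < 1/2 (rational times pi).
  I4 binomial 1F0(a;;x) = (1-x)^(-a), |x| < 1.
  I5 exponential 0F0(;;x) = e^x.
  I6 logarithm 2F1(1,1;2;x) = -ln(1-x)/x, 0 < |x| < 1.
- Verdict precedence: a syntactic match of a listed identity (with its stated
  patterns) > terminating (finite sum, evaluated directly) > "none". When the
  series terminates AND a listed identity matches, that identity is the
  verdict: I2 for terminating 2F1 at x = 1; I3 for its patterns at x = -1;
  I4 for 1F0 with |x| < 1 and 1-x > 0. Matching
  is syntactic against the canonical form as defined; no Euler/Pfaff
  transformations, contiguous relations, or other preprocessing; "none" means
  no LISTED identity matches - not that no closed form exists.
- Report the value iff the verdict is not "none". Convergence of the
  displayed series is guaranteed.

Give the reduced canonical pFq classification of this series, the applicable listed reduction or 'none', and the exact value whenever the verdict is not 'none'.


Canonical form: C = 5/3 times 2F1 with upper {-7/12, 4}, lower {101/12}, x = 1. Verdict: Gauss (I1, integer-parameter pattern) applies (x = 1: the Gamma ratio telescopes since c-a-b = 5 > 0 and a = 4 in Z>0). Exact value: 3372655/2985984.

First insight: t_0 = 5/3 here, and the lower running product (C = 5/3) is a rising factorial.
Adjacent-term ratio: r(k) = 1 * (k-7/12) (k+4) / [(k+101/12) (k+1)] - rational in k. x = 1; t_0 = 5/3; negate the roots.


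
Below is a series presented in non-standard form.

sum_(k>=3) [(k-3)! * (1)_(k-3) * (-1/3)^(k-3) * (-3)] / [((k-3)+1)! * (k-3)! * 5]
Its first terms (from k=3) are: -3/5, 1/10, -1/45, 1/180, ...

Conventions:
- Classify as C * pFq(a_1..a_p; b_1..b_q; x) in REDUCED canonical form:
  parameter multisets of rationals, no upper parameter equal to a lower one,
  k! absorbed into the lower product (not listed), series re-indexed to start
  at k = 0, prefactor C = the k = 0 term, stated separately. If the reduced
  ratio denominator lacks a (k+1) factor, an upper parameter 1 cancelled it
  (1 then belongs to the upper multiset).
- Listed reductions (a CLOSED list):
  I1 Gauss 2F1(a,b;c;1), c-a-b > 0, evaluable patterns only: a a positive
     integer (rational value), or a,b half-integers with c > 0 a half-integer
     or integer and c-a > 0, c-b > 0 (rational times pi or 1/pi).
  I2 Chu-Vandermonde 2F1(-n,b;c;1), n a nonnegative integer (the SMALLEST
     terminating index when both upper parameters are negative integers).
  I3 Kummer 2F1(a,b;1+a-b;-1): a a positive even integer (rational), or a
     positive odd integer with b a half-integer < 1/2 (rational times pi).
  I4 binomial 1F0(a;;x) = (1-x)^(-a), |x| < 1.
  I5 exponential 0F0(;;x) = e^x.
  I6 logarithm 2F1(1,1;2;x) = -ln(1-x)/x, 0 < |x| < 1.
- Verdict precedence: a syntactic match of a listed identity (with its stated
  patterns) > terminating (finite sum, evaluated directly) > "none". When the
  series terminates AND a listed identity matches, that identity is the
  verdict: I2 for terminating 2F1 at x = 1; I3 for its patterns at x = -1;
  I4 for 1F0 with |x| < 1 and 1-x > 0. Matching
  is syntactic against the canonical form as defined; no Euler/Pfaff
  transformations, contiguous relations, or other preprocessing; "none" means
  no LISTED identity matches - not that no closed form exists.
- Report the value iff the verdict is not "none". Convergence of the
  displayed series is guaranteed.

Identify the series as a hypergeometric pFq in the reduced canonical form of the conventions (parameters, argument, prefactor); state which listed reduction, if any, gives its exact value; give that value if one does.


Classification (C = -3/5): 2F1 with upper {1, 1}, lower {2}, argument x = -1/3. Verdict: this is the I6 logarithm reduction (the logarithm: parameters (1,1;2), x = -1/3). Value: (-9/5) * ln(4/3).

The tell: t_0 being -3/5, the constant factors (prefactor -3/5) combine into one prefactor.
Ratio: r(k) = (-1/3) * (k+1) (k+1) / [(k+2) (k+1)] ; factor over Q: parameters, x = (-1/3), and C = -3/5.


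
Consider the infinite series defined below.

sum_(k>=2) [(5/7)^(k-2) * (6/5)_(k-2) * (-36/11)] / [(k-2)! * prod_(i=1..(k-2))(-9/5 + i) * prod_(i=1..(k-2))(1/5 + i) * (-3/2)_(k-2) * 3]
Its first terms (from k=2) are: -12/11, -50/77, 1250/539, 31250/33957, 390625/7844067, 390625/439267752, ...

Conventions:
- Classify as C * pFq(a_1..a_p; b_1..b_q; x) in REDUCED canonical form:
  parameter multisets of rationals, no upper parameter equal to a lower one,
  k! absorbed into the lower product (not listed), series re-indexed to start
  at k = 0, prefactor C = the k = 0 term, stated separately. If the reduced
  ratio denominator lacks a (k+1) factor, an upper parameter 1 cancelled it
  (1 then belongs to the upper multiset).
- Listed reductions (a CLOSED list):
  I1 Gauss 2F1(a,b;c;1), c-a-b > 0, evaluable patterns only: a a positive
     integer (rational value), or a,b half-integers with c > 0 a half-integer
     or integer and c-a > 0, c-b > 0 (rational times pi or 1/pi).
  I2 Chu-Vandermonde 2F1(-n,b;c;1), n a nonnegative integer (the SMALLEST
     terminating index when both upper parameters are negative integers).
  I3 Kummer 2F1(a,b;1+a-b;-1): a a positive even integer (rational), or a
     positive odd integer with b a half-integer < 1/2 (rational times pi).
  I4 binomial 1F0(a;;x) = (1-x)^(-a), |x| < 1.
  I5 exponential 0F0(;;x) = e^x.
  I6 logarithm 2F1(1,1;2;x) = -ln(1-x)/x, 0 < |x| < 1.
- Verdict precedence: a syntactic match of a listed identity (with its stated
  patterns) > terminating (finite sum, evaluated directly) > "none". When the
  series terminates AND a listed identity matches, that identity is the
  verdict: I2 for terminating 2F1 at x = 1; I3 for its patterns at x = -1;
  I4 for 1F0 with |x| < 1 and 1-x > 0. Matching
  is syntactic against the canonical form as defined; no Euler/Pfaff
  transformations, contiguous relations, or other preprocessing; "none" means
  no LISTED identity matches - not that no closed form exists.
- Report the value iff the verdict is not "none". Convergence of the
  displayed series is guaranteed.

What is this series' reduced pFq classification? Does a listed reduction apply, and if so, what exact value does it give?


Classification (C = -12/11): 0F2 with upper {-}, lower {-3/2, -4/5}, argument x = 5/7. Verdict: no listed reduction: x = 5/7 and upper {-} fail every I1-I6 pattern.

First insight: from the first term -12/11: the constant factors (prefactor -12/11) combine into one prefactor.
Consecutive-term ratio: r(k) = (5/7) * 1 / [(k-3/2) (k-4/5) (k+1)] - poly over poly, x = (5/7) from leading terms; C = -12/11 at k = 0.


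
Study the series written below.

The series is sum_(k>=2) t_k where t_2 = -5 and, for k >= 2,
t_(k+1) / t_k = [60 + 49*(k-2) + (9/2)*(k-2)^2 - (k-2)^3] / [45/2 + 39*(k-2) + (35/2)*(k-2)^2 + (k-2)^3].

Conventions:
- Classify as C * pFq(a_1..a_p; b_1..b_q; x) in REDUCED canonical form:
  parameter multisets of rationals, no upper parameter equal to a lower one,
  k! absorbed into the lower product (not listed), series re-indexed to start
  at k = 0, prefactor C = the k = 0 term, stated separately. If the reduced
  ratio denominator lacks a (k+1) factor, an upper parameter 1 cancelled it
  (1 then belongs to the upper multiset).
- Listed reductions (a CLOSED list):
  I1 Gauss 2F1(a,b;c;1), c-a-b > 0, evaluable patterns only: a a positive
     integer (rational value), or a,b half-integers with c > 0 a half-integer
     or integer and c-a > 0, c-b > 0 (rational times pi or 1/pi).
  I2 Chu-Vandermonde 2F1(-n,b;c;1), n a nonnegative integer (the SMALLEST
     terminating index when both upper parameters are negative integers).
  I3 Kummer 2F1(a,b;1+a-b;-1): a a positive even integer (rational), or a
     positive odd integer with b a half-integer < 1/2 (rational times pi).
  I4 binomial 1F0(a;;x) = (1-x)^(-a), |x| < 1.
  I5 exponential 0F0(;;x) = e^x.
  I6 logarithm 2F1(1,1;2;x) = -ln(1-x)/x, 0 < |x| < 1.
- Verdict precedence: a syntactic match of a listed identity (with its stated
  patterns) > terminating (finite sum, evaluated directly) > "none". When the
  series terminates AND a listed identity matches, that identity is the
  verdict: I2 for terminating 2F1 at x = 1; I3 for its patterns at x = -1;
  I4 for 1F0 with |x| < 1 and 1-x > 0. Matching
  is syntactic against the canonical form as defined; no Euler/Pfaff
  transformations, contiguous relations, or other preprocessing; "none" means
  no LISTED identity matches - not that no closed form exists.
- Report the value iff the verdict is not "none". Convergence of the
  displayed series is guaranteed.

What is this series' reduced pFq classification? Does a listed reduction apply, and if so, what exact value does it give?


The series (x = -1) is 2F1: upper {-10, 4}, lower {15}, prefactor -5. Verdict: Kummer's theorem (I3) applies (x = -1; c = 15 equals 1+a-b for upper {-10, 4}: listed pattern). Exact value: -455/6.

Structural cue: t_0 = -5 here, and the ratio is unreduced: k + 3/2 divides both sides (C = -5, x = -1).
Term ratio: r(k) = (-1) * (k-10) (k+4) / [(k+15) (k+1)] - rational; roots negated = parameters, x = (-1), C = -5.
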